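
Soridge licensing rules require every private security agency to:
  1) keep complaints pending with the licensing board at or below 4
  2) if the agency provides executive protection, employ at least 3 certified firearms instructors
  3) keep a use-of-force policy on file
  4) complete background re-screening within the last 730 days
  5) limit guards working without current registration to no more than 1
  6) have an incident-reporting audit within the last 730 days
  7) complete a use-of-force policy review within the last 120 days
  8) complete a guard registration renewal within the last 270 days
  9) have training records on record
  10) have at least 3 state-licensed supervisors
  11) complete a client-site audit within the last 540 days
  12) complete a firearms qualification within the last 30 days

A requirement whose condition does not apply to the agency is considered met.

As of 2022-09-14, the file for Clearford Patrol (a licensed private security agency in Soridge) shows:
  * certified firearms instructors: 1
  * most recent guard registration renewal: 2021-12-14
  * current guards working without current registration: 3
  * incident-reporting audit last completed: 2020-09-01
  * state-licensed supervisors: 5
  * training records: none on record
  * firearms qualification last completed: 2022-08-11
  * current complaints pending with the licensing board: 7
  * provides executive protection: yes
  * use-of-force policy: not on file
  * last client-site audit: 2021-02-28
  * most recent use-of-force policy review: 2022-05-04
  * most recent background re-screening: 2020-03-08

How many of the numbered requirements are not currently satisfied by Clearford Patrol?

1. complaints pending with the licensing board 7 > 4 → not met
2. condition 'provides executive protection' holds; certified firearms instructors 1 < 3 → not met
3. use-of-force policy absent → not met
4. background re-screening 920 days ago vs limit 730 → not met
5. guards working without current registration 3 > 1 → not met
6. incident-reporting audit 743 days ago vs limit 730 → not met
7. use-of-force policy review 133 days ago vs limit 120 → not met
8. guard registration renewal 274 days ago vs limit 270 → not met
9. training records absent → not met
10. state-licensed supervisors 5 ≥ 3 → met
11. client-site audit 563 days ago vs limit 540 → not met
12. firearms qualification 34 days ago vs limit 30 → not met
Not met: 11 of 12

11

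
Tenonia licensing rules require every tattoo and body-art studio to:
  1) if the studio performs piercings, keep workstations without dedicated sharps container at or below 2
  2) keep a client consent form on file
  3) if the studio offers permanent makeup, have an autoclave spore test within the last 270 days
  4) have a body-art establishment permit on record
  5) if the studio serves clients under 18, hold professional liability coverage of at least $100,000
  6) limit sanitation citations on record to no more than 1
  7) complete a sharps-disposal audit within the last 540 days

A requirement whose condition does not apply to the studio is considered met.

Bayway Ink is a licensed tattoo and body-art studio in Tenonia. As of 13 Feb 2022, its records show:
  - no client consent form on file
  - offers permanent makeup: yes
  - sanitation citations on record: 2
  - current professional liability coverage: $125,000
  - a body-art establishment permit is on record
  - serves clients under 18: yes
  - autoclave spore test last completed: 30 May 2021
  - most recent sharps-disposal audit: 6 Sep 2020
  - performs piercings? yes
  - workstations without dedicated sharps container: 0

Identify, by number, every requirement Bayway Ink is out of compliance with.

2, 6

1. condition 'performs piercings' holds; workstations without dedicated sharps container 0 ≤ 2 → met
2. client consent form absent → not met
3. condition 'offers permanent makeup' holds; autoclave spore test 259 days ago vs limit 270 → met
4. body-art establishment permit present → met
5. condition 'serves clients under 18' holds; professional liability coverage $125,000 ≥ $100,000 → met
6. sanitation citations on record 2 > 1 → not met
7. sharps-disposal audit 525 days ago vs limit 540 → met
Not met: 2, 6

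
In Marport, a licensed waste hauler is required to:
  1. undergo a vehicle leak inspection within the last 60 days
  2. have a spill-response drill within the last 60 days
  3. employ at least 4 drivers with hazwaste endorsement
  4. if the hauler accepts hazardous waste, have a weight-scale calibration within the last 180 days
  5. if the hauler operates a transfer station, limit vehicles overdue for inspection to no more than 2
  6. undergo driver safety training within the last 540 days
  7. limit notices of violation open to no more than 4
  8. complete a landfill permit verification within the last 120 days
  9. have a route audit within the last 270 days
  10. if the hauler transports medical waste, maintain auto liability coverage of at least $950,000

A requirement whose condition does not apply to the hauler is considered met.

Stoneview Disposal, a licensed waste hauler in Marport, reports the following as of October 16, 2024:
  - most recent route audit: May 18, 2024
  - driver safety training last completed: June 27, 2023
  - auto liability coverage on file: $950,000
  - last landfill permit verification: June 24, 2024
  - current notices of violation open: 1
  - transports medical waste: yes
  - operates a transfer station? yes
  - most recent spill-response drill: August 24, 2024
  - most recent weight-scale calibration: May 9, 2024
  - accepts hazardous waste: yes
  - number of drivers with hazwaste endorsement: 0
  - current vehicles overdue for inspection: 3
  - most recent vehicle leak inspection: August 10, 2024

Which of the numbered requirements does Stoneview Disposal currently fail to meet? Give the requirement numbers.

1, 3, 5

1. vehicle leak inspection 67 days ago vs limit 60 → not met
2. spill-response drill 53 days ago vs limit 60 → met
3. drivers with hazwaste endorsement 0 < 4 → not met
4. condition 'accepts hazardous waste' holds; weight-scale calibration 160 days ago vs limit 180 → met
5. condition 'operates a transfer station' holds; vehicles overdue for inspection 3 > 2 → not met
6. driver safety training 477 days ago vs limit 540 → met
7. notices of violation open 1 ≤ 4 → met
8. landfill permit verification 114 days ago vs limit 120 → met
9. route audit 151 days ago vs limit 270 → met
10. condition 'transports medical waste' holds; auto liability coverage $950,000 ≥ $950,000 → met
Not met: 1, 3, 5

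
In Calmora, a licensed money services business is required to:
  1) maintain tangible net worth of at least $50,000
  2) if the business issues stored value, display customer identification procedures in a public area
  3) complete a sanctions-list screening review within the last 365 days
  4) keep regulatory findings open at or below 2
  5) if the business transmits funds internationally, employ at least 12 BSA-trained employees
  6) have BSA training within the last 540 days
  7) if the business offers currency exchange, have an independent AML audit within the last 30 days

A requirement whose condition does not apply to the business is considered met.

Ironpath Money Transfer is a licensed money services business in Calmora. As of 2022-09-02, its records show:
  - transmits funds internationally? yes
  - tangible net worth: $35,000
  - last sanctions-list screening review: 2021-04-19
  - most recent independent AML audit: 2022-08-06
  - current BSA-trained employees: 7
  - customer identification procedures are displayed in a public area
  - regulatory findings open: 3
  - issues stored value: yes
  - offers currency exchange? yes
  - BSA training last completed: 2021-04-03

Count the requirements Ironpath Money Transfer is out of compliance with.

1. tangible net worth $35,000 < $50,000 → not met
2. condition 'issues stored value' holds; customer identification procedures present → met
3. sanctions-list screening review 501 days ago vs limit 365 → not met
4. regulatory findings open 3 > 2 → not met
5. condition 'transmits funds internationally' holds; BSA-trained employees 7 < 12 → not met
6. BSA training 517 days ago vs limit 540 → met
7. condition 'offers currency exchange' holds; independent AML audit 27 days ago vs limit 30 → met
Not met: 4 of 7

4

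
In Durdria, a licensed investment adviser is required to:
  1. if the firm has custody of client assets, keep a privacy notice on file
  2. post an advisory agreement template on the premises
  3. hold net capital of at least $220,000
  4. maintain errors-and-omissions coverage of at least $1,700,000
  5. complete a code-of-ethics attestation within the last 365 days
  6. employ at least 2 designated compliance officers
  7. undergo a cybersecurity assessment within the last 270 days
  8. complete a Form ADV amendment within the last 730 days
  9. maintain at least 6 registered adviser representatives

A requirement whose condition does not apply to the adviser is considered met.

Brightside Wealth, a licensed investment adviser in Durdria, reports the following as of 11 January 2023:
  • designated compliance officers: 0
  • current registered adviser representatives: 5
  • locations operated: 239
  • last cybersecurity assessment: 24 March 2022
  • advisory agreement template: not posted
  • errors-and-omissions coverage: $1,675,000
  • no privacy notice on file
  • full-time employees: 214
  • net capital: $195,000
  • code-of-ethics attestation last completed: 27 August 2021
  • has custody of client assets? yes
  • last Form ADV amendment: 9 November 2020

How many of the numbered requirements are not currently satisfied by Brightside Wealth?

9

1. condition 'has custody of client assets' holds; privacy notice absent → not met
2. advisory agreement template absent → not met
3. net capital $195,000 < $220,000 → not met
4. errors-and-omissions coverage $1,675,000 < $1,700,000 → not met
5. code-of-ethics attestation 502 days ago vs limit 365 → not met
6. designated compliance officers 0 < 2 → not met
7. cybersecurity assessment 293 days ago vs limit 270 → not met
8. Form ADV amendment 793 days ago vs limit 730 → not met
9. registered adviser representatives 5 < 6 → not met
Not met: 9 of 9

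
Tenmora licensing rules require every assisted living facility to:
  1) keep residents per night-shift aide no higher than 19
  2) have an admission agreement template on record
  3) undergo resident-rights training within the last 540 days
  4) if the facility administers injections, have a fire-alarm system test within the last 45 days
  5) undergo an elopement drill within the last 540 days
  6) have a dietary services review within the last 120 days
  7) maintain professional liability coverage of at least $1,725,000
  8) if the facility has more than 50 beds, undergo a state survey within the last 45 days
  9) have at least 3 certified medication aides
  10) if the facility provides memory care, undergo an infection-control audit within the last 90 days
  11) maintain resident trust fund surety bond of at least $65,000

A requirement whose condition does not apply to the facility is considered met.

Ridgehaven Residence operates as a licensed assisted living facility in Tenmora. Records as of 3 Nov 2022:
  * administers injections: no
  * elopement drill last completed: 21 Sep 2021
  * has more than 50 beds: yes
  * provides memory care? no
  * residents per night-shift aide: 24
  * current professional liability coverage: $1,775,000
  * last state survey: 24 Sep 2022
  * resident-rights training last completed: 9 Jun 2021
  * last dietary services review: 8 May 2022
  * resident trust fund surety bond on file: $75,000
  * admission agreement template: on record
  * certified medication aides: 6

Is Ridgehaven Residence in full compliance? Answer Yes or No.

No

1. residents per night-shift aide 24 > 19 → not met
2. admission agreement template present → met
3. resident-rights training 512 days ago vs limit 540 → met
4. condition 'administers injections' does not hold → requirement n/a → met
5. elopement drill 408 days ago vs limit 540 → met
6. dietary services review 179 days ago vs limit 120 → not met
7. professional liability coverage $1,775,000 ≥ $1,725,000 → met
8. condition 'has more than 50 beds' holds; state survey 40 days ago vs limit 45 → met
9. certified medication aides 6 ≥ 3 → met
10. condition 'provides memory care' does not hold → requirement n/a → met
11. resident trust fund surety bond $75,000 ≥ $65,000 → met
Not met: 1, 6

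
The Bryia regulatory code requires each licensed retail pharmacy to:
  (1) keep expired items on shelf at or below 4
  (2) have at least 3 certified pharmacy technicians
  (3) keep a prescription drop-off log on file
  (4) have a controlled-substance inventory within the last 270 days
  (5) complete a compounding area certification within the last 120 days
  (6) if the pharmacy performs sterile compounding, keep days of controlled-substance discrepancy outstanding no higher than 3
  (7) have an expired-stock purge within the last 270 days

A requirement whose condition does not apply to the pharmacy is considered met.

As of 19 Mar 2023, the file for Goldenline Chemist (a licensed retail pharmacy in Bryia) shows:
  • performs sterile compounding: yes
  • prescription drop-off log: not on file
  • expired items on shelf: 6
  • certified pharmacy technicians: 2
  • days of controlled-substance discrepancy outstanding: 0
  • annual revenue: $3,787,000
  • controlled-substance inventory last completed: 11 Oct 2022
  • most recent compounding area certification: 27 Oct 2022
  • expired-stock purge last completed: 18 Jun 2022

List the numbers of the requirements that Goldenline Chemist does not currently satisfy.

1. expired items on shelf 6 > 4 → not met
2. certified pharmacy technicians 2 < 3 → not met
3. prescription drop-off log absent → not met
4. controlled-substance inventory 159 days ago vs limit 270 → met
5. compounding area certification 143 days ago vs limit 120 → not met
6. condition 'performs sterile compounding' holds; days of controlled-substance discrepancy outstanding 0 ≤ 3 → met
7. expired-stock purge 274 days ago vs limit 270 → not met
Not met: 1, 2, 3, 5, 7

1, 2, 3, 5, 7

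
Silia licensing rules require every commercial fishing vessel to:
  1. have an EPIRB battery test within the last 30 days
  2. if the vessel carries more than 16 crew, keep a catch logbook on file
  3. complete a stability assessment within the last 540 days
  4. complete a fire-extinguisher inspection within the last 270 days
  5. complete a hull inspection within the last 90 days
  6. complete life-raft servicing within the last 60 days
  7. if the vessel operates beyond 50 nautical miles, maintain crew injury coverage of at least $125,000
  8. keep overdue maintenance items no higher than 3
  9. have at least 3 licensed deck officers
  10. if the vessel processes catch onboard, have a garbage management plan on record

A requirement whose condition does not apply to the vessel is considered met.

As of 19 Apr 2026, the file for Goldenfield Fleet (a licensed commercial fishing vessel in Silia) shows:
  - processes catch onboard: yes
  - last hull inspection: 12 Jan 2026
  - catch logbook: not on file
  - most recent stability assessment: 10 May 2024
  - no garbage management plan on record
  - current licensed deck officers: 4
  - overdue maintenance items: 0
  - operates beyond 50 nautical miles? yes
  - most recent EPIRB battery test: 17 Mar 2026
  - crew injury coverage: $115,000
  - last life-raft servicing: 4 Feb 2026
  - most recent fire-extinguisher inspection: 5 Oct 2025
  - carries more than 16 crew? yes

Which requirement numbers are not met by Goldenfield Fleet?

1, 2, 3, 5, 6, 7, 10

1. EPIRB battery test 33 days ago vs limit 30 → not met
2. condition 'carries more than 16 crew' holds; catch logbook absent → not met
3. stability assessment 709 days ago vs limit 540 → not met
4. fire-extinguisher inspection 196 days ago vs limit 270 → met
5. hull inspection 97 days ago vs limit 90 → not met
6. life-raft servicing 74 days ago vs limit 60 → not met
7. condition 'operates beyond 50 nautical miles' holds; crew injury coverage $115,000 < $125,000 → not met
8. overdue maintenance items 0 ≤ 3 → met
9. licensed deck officers 4 ≥ 3 → met
10. condition 'processes catch onboard' holds; garbage management plan absent → not met
Not met: 1, 2, 3, 5, 6, 7, 10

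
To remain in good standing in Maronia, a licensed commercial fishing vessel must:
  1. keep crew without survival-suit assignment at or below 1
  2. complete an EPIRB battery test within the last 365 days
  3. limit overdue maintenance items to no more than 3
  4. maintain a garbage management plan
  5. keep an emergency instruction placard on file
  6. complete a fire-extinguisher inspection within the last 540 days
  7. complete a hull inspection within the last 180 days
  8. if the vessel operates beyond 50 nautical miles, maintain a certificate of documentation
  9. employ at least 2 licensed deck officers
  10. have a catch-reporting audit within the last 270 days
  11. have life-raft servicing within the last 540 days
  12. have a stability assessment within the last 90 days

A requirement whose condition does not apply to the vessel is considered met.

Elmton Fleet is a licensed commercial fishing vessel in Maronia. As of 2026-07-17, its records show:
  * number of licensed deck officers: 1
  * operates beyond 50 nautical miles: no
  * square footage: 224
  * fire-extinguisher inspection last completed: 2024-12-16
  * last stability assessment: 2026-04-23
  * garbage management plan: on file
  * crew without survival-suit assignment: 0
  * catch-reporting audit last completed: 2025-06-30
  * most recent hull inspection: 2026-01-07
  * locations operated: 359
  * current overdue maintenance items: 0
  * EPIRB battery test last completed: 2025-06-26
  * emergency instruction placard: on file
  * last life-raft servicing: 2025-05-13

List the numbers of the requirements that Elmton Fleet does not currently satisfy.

1. crew without survival-suit assignment 0 ≤ 1 → met
2. EPIRB battery test 386 days ago vs limit 365 → not met
3. overdue maintenance items 0 ≤ 3 → met
4. garbage management plan present → met
5. emergency instruction placard present → met
6. fire-extinguisher inspection 578 days ago vs limit 540 → not met
7. hull inspection 191 days ago vs limit 180 → not met
8. condition 'operates beyond 50 nautical miles' does not hold → requirement n/a → met
9. licensed deck officers 1 < 2 → not met
10. catch-reporting audit 382 days ago vs limit 270 → not met
11. life-raft servicing 430 days ago vs limit 540 → met
12. stability assessment 85 days ago vs limit 90 → met
Not met: 2, 6, 7, 9, 10

2, 6, 7, 9, 10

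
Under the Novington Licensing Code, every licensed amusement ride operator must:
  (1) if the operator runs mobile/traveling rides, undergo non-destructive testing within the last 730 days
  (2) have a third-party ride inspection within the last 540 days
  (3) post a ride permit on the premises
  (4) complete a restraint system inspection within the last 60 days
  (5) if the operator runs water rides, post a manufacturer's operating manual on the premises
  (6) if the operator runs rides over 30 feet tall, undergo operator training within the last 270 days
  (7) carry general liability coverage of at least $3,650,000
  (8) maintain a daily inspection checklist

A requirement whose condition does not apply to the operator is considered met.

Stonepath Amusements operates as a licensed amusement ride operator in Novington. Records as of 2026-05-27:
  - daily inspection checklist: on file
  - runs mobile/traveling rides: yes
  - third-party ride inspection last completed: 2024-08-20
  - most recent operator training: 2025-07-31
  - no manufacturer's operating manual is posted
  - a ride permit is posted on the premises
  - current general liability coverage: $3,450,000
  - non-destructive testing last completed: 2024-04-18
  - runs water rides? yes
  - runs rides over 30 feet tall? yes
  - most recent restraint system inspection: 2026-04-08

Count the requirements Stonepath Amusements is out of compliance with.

1. condition 'runs mobile/traveling rides' holds; non-destructive testing 769 days ago vs limit 730 → not met
2. third-party ride inspection 645 days ago vs limit 540 → not met
3. ride permit present → met
4. restraint system inspection 49 days ago vs limit 60 → met
5. condition 'runs water rides' holds; manufacturer's operating manual absent → not met
6. condition 'runs rides over 30 feet tall' holds; operator training 300 days ago vs limit 270 → not met
7. general liability coverage $3,450,000 < $3,650,000 → not met
8. daily inspection checklist present → met
Not met: 5 of 8

5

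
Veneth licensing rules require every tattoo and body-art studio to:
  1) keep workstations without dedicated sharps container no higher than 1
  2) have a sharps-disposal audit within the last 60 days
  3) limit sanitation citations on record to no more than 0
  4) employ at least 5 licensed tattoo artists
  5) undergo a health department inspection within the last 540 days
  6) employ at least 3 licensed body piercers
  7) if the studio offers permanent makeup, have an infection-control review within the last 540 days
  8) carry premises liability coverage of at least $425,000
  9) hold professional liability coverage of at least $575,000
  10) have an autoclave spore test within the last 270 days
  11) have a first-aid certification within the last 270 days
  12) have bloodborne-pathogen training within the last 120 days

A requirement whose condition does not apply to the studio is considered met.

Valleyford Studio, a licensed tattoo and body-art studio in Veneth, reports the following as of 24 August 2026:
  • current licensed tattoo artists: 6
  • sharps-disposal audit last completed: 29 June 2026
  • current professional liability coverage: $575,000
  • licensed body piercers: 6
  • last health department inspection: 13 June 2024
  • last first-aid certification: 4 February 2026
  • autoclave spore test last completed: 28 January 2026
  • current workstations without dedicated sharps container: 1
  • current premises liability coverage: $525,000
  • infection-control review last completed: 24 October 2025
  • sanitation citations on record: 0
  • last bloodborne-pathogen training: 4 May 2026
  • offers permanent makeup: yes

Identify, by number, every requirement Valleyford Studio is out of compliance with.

5

1. workstations without dedicated sharps container 1 ≤ 1 → met
2. sharps-disposal audit 56 days ago vs limit 60 → met
3. sanitation citations on record 0 ≤ 0 → met
4. licensed tattoo artists 6 ≥ 5 → met
5. health department inspection 802 days ago vs limit 540 → not met
6. licensed body piercers 6 ≥ 3 → met
7. condition 'offers permanent makeup' holds; infection-control review 304 days ago vs limit 540 → met
8. premises liability coverage $525,000 ≥ $425,000 → met
9. professional liability coverage $575,000 ≥ $575,000 → met
10. autoclave spore test 208 days ago vs limit 270 → met
11. first-aid certification 201 days ago vs limit 270 → met
12. bloodborne-pathogen training 112 days ago vs limit 120 → met
Not met: 5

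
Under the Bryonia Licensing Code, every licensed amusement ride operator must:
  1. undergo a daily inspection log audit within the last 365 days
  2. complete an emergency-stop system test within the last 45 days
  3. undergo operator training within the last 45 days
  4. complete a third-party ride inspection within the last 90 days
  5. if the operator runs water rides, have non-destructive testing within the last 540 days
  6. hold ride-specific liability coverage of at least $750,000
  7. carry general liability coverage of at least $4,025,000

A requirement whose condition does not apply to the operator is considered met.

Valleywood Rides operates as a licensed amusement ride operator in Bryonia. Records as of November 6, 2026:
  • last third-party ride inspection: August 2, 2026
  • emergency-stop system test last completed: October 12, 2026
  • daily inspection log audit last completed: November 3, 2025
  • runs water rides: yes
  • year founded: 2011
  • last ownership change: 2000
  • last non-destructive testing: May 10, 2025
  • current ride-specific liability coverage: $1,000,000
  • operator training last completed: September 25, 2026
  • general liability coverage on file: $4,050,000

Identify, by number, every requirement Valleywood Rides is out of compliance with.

1. daily inspection log audit 368 days ago vs limit 365 → not met
2. emergency-stop system test 25 days ago vs limit 45 → met
3. operator training 42 days ago vs limit 45 → met
4. third-party ride inspection 96 days ago vs limit 90 → not met
5. condition 'runs water rides' holds; non-destructive testing 545 days ago vs limit 540 → not met
6. ride-specific liability coverage $1,000,000 ≥ $750,000 → met
7. general liability coverage $4,050,000 ≥ $4,025,000 → met
Not met: 1, 4, 5

1, 4, 5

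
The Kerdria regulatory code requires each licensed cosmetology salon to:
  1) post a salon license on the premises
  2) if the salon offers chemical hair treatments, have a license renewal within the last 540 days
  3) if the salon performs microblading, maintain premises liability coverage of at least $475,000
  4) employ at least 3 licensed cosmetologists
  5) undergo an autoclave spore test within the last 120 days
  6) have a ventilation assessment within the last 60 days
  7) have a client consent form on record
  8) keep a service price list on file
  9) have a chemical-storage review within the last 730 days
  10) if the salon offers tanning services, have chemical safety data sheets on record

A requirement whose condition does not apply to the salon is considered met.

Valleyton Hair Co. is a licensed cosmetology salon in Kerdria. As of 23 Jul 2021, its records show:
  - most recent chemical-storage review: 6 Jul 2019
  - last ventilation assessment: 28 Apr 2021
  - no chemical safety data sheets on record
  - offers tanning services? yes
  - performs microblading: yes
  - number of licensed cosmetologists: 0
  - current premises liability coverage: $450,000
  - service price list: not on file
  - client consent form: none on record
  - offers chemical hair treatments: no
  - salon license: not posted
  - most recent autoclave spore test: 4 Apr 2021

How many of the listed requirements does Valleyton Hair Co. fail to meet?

1. salon license absent → not met
2. condition 'offers chemical hair treatments' does not hold → requirement n/a → met
3. condition 'performs microblading' holds; premises liability coverage $450,000 < $475,000 → not met
4. licensed cosmetologists 0 < 3 → not met
5. autoclave spore test 110 days ago vs limit 120 → met
6. ventilation assessment 86 days ago vs limit 60 → not met
7. client consent form absent → not met
8. service price list absent → not met
9. chemical-storage review 748 days ago vs limit 730 → not met
10. condition 'offers tanning services' holds; chemical safety data sheets absent → not met
Not met: 8 of 10

8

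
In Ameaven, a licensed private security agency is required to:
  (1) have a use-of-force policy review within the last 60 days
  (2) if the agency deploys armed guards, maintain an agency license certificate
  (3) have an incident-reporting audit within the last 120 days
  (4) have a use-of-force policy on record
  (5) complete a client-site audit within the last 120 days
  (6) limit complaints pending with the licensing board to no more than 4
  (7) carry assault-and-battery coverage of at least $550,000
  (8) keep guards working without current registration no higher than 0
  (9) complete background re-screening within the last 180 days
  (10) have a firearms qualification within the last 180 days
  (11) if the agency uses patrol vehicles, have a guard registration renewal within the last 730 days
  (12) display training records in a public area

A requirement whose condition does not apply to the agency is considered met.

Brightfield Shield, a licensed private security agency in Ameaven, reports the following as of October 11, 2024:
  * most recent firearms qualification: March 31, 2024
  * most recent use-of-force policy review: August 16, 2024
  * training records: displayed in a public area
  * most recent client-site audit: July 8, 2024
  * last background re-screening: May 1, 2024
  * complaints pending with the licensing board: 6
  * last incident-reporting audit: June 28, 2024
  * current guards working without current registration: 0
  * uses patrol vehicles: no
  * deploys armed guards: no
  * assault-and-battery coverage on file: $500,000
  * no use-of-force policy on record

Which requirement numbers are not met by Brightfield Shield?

4, 6, 7, 10

1. use-of-force policy review 56 days ago vs limit 60 → met
2. condition 'deploys armed guards' does not hold → requirement n/a → met
3. incident-reporting audit 105 days ago vs limit 120 → met
4. use-of-force policy absent → not met
5. client-site audit 95 days ago vs limit 120 → met
6. complaints pending with the licensing board 6 > 4 → not met
7. assault-and-battery coverage $500,000 < $550,000 → not met
8. guards working without current registration 0 ≤ 0 → met
9. background re-screening 163 days ago vs limit 180 → met
10. firearms qualification 194 days ago vs limit 180 → not met
11. condition 'uses patrol vehicles' does not hold → requirement n/a → met
12. training records present → met
Not met: 4, 6, 7, 10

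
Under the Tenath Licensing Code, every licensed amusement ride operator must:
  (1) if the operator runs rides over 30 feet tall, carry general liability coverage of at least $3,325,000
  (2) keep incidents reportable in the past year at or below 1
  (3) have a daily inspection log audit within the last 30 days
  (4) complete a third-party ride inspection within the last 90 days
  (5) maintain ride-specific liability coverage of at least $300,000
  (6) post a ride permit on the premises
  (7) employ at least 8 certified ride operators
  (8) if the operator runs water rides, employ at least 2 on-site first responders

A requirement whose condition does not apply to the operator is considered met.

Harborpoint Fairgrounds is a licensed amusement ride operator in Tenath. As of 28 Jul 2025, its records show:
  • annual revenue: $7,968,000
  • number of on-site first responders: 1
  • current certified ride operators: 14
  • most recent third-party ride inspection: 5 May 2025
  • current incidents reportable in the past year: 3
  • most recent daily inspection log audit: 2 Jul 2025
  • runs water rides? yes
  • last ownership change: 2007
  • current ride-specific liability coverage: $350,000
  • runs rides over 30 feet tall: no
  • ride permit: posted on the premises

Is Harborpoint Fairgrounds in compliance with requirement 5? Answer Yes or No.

Yes

5. ride-specific liability coverage $350,000 ≥ $300,000 → met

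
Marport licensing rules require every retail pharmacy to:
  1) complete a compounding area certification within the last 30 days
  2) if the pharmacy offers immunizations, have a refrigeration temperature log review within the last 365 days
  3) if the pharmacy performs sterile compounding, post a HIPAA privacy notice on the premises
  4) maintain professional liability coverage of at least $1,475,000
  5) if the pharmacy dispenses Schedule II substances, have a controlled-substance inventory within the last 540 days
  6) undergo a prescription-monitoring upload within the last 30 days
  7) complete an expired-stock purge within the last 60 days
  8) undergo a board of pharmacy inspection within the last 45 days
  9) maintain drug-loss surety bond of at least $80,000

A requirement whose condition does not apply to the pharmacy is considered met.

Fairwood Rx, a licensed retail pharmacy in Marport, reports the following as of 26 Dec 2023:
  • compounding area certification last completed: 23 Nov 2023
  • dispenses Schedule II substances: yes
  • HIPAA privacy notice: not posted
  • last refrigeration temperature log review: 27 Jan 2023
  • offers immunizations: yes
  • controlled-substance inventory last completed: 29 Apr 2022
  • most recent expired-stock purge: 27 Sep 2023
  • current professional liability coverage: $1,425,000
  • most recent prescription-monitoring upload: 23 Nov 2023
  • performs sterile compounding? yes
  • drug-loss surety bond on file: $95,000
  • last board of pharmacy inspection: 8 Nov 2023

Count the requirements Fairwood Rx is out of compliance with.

7

1. compounding area certification 33 days ago vs limit 30 → not met
2. condition 'offers immunizations' holds; refrigeration temperature log review 333 days ago vs limit 365 → met
3. condition 'performs sterile compounding' holds; HIPAA privacy notice absent → not met
4. professional liability coverage $1,425,000 < $1,475,000 → not met
5. condition 'dispenses Schedule II substances' holds; controlled-substance inventory 606 days ago vs limit 540 → not met
6. prescription-monitoring upload 33 days ago vs limit 30 → not met
7. expired-stock purge 90 days ago vs limit 60 → not met
8. board of pharmacy inspection 48 days ago vs limit 45 → not met
9. drug-loss surety bond $95,000 ≥ $80,000 → met
Not met: 7 of 9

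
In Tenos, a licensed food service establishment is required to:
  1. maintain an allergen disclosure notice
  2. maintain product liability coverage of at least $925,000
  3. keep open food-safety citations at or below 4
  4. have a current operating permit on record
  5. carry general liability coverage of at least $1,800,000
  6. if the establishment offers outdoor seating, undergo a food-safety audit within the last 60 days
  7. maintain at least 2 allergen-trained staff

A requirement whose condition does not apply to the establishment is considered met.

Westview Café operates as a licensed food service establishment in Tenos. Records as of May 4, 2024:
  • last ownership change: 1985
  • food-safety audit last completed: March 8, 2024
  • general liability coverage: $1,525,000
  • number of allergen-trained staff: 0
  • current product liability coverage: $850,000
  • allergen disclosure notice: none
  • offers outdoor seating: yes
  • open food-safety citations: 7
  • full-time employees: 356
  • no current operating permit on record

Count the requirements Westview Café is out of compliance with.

1. allergen disclosure notice absent → not met
2. product liability coverage $850,000 < $925,000 → not met
3. open food-safety citations 7 > 4 → not met
4. current operating permit absent → not met
5. general liability coverage $1,525,000 < $1,800,000 → not met
6. condition 'offers outdoor seating' holds; food-safety audit 57 days ago vs limit 60 → met
7. allergen-trained staff 0 < 2 → not met
Not met: 6 of 7

6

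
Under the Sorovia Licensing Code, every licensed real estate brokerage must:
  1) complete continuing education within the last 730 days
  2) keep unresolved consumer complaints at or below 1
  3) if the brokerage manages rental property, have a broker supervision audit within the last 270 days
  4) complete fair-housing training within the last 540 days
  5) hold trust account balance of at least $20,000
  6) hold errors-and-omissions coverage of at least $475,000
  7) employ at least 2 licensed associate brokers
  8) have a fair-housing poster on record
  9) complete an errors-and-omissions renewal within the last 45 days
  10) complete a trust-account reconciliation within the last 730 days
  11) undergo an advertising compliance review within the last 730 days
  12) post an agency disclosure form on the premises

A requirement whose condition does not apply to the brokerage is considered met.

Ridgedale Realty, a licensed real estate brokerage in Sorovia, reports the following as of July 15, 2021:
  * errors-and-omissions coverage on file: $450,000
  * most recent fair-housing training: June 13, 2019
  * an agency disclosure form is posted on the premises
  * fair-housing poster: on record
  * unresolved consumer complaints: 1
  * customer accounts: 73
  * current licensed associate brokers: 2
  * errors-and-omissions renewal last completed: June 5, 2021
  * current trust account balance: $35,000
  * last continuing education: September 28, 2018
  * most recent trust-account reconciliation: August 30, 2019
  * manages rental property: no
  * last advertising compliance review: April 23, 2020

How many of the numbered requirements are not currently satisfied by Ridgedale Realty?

1. continuing education 1021 days ago vs limit 730 → not met
2. unresolved consumer complaints 1 ≤ 1 → met
3. condition 'manages rental property' does not hold → requirement n/a → met
4. fair-housing training 763 days ago vs limit 540 → not met
5. trust account balance $35,000 ≥ $20,000 → met
6. errors-and-omissions coverage $450,000 < $475,000 → not met
7. licensed associate brokers 2 ≥ 2 → met
8. fair-housing poster present → met
9. errors-and-omissions renewal 40 days ago vs limit 45 → met
10. trust-account reconciliation 685 days ago vs limit 730 → met
11. advertising compliance review 448 days ago vs limit 730 → met
12. agency disclosure form present → met
Not met: 3 of 12

3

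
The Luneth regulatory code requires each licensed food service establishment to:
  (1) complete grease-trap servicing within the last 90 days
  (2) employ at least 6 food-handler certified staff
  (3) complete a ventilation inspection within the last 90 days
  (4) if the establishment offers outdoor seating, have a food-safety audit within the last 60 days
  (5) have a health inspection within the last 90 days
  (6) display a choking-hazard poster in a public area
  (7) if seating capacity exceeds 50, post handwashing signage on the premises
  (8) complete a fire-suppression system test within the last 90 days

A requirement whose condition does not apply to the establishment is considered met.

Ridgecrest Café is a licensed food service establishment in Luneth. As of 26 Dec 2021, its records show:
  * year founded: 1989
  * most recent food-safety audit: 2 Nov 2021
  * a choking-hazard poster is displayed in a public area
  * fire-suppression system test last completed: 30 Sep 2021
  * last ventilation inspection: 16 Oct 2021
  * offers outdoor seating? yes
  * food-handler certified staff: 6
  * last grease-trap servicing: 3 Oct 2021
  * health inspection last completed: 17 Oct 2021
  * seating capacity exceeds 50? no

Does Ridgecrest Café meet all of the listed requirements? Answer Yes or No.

Yes

1. grease-trap servicing 84 days ago vs limit 90 → met
2. food-handler certified staff 6 ≥ 6 → met
3. ventilation inspection 71 days ago vs limit 90 → met
4. condition 'offers outdoor seating' holds; food-safety audit 54 days ago vs limit 60 → met
5. health inspection 70 days ago vs limit 90 → met
6. choking-hazard poster present → met
7. condition 'seating capacity exceeds 50' does not hold → requirement n/a → met
8. fire-suppression system test 87 days ago vs limit 90 → met
All met.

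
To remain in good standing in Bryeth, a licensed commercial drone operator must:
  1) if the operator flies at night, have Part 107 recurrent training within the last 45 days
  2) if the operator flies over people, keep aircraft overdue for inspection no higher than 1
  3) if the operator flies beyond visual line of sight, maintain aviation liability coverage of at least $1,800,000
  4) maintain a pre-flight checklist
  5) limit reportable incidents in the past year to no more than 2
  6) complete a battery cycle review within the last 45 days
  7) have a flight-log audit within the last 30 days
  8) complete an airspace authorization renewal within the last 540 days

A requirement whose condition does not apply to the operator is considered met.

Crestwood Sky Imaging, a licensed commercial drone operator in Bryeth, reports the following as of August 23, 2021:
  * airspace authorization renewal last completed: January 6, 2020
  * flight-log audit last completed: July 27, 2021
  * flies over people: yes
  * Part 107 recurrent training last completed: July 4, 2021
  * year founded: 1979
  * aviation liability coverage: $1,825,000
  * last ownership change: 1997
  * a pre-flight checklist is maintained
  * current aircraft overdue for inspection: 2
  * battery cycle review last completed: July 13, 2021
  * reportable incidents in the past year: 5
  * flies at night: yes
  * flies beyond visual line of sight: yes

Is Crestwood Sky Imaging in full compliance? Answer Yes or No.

No

1. condition 'flies at night' holds; Part 107 recurrent training 50 days ago vs limit 45 → not met
2. condition 'flies over people' holds; aircraft overdue for inspection 2 > 1 → not met
3. condition 'flies beyond visual line of sight' holds; aviation liability coverage $1,825,000 ≥ $1,800,000 → met
4. pre-flight checklist present → met
5. reportable incidents in the past year 5 > 2 → not met
6. battery cycle review 41 days ago vs limit 45 → met
7. flight-log audit 27 days ago vs limit 30 → met
8. airspace authorization renewal 595 days ago vs limit 540 → not met
Not met: 1, 2, 5, 8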